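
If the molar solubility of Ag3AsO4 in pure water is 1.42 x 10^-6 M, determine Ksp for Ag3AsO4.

Ksp = 1.10e-22

Ag3AsO4(s) <=> 3 Ag^+(aq) + AsO4^3-(aq)
With molar solubility s: [Ag^+] = 3s, [AsO4^3-] = s.
Ksp = [Ag^+]^3[AsO4^3-]
Substituting: Ksp = (3s)^3s = 27s^4
With s = 1.42 x 10^-6: Ksp = 1.10 × 10^-22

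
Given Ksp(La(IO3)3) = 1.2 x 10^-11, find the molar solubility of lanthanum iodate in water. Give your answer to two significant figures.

8.2 × 10^-4 M

La(IO3)3(s) <=> La^3+ + 3 IO3^-
Ksp = [La^3+][IO3^-]^3
For each mole of La(IO3)3 that dissolves: [La^3+] = s, [IO3^-] = 3s.
So Ksp = s × (3s)^3 = 27s^4
s = (1.2 x 10^-11 / 27)^(1/4) = 8.2 x 10^-4 M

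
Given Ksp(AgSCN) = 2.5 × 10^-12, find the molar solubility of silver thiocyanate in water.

1.6e-6 M

AgSCN(s) ⇌ Ag^+(aq) + SCN^-(aq)
Ksp = [Ag^+][SCN^-]
With molar solubility s: [Ag^+] = s, [SCN^-] = s.
Ksp = s^2
s = √(2.5 × 10^-12) = 1.6 × 10^-6 M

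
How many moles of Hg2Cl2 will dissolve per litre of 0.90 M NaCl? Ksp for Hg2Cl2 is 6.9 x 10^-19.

s ≈ 8.5 × 10^-19 M

Hg2Cl2(s) <=> Hg2^2+(aq) + 2 Cl^-(aq)
Ksp = [Hg2^2+][Cl^-]^2
If s mol/L dissolves here, [Hg2^2+] = s, [Cl^-] = 0.90 + 2s ≈ 0.90 (Ksp is small, so little additional dissolves).
Ksp ≈ s × (0.90)^2
s = 8.5 × 10^-19 M
Check: 2s = 1.7 × 10^-18 ≪ 0.90, so the approximation is valid.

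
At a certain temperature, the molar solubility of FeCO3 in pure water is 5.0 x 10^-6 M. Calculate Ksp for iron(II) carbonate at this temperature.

Ksp ≈ 2.5e-11

FeCO3(s) ⇌ Fe^2+ + CO3^2-
If s mol/L of FeCO3 dissolves, [Fe^2+] = s and [CO3^2-] = s.
Ksp = [Fe^2+][CO3^2-]
Ksp = s × s = s^2
Ksp = (5.0 x 10^-6)^2 = 2.5 x 10^-11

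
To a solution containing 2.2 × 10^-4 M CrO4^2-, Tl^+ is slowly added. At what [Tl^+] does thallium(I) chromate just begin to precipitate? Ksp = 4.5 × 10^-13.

[Tl^+] = 4.5 x 10^-5 M

Tl2CrO4(s) ⇌ 2 Tl^+(aq) + CrO4^2-(aq)
Ksp = [Tl^+]^2[CrO4^2-]
Precipitation begins when Q = Ksp. With [CrO4^2-] = 2.2 × 10^-4 M:
4.5 × 10^-13 = (2.2 × 10^-4) × [Tl^+]^2
[Tl^+] = (4.5 × 10^-13 / 2.2 × 10^-4)^(1/2) = 4.5 x 10^-5 M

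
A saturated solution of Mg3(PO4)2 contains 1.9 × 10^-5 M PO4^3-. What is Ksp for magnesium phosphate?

Mg3(PO4)2(s) <=> 3 Mg^2+ + 2 PO4^3-
Stoichiometry gives [Mg^2+] = (3/2)[PO4^3-] = 2.85 × 10^-5 M.
Ksp = [Mg^2+]^3[PO4^3-]^2
Ksp = (2.85 x 10^-5)^3 × (1.9 x 10^-5)^2 = 8.4 × 10^-24

Ksp = 8.4 x 10^-24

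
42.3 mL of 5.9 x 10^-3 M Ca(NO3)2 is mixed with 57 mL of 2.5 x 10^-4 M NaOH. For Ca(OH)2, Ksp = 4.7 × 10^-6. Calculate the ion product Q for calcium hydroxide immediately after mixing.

Total volume = 42.3 + 57 = 99.3 mL.
[Ca^2+] = 5.9 x 10^-3 × (42.3/99.3) = 2.51 x 10^-3 M
[OH^-] = 2.5 × 10^-4 × (57/99.3) = 1.44 × 10^-4 M
Ca(OH)2(s) <=> Ca^2+(aq) + 2 OH^-(aq), so Q = [Ca^2+][OH^-]^2
Q = (2.51 × 10^-3)(1.44 × 10^-4)^2 = 5.2 × 10^-11
Q < Ksp, so no precipitate of Ca(OH)2 forms.

Q = 5.2 × 10^-11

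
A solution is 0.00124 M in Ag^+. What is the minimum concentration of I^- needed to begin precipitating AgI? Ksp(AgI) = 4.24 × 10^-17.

[I^-] = 3.42e-14 M

AgI(s) ⇌ Ag^+(aq) + I^-(aq)
Ksp = [Ag^+][I^-]
Precipitation begins when Q = Ksp. With [Ag^+] = 0.00124 M:
4.24 × 10^-17 = (0.00124) × [I^-]
[I^-] = (4.24 × 10^-17 / 1.24 x 10^-3) = 3.42 x 10^-14 M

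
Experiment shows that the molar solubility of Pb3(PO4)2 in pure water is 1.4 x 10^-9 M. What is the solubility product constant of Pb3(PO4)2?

Pb3(PO4)2(s) ⇌ 3 Pb^2+ + 2 PO4^3-
For each mole of Pb3(PO4)2 that dissolves: [Pb^2+] = 3s, [PO4^3-] = 2s.
Ksp = [Pb^2+]^3[PO4^3-]^2
So Ksp = (3s)^3 × (2s)^2 = 108s^5
With s = 1.4 x 10^-9: Ksp = 5.8 × 10^-43

Ksp = 5.8e-43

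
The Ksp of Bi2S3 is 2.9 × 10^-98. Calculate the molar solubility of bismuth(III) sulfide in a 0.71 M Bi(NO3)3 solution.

1.3e-33 M

Bi2S3(s) ⇌ 2 Bi^3+(aq) + 3 S^2-(aq)
Ksp = [Bi^3+]^2[S^2-]^3
Let s = moles of Bi2S3 that dissolve per litre. [Bi^3+] = 0.71 + 2s ≈ 0.71, [S^2-] = 3s (Ksp is small, so little additional dissolves).
Ksp ≈ (0.71)^2 × (3s)^3
s = 1.3 × 10^-33 M
Check: 2s = 2.6 × 10^-33 ≪ 0.71, so the approximation is valid.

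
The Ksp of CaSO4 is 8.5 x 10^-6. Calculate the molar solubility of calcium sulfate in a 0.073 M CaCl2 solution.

s ≈ 1.2e-4 M

CaSO4(s) ⇌ Ca^2+(aq) + SO4^2-(aq)
Ksp = [Ca^2+][SO4^2-]
If s mol/L dissolves here, [Ca^2+] = 0.073 + s ≈ 0.073, [SO4^2-] = s (Ksp is small, so little additional dissolves).
Ksp ≈ 0.073 × s
s = 1.2 x 10^-4 M
Check: s = 1.2 × 10^-4 ≪ 0.073, so the approximation is valid.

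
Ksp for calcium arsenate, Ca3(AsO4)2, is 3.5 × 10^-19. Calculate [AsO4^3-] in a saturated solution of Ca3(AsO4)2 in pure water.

[AsO4^3-] ≈ 1.6 x 10^-4 M

Ca3(AsO4)2(s) ⇌ 3 Ca^2+(aq) + 2 AsO4^3-(aq)
Ksp = [Ca^2+]^3[AsO4^3-]^2
Let s = molar solubility. Then [Ca^2+] = 3s and [AsO4^3-] = 2s.
Ksp = (3s)^3(2s)^2 = 108s^5
Solving, s = (3.5 × 10^-19/108)^(1/5) = 7.98 × 10^-5 M
[AsO4^3-] = 2s = 1.6 × 10^-4 M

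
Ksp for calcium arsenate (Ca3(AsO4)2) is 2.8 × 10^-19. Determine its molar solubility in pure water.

7.6 × 10^-5 M

Ca3(AsO4)2(s) <=> 3 Ca^2+(aq) + 2 AsO4^3-(aq)
Ksp = [Ca^2+]^3[AsO4^3-]^2
If s mol/L of Ca3(AsO4)2 dissolves, [Ca^2+] = 3s and [AsO4^3-] = 2s.
Ksp = (3s)^3(2s)^2 = 108s^5
Solving, s = (2.8 × 10^-19/108)^(1/5) = 7.6 × 10^-5 M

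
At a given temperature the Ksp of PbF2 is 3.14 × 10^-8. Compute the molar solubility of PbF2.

PbF2(s) ⇌ Pb^2+(aq) + 2 F^-(aq)
Ksp = [Pb^2+][F^-]^2
With molar solubility s: [Pb^2+] = s, [F^-] = 2s.
Ksp = s(2s)^2 = 4s^3
s^3 = 3.14 × 10^-8 / 4, so s = 1.99 × 10^-3 M

s ≈ 1.99 × 10^-3 M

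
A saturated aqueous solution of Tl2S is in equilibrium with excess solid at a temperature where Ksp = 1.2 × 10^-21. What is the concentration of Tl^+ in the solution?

1.3 × 10^-7 M

Tl2S(s) ⇌ 2 Tl^+(aq) + S^2-(aq)
Ksp = [Tl^+]^2[S^2-]
Let s = molar solubility. Then [Tl^+] = 2s and [S^2-] = s.
So Ksp = (2s)^2 × s = 4s^3
s^3 = 1.2 × 10^-21 / 4, so s = 6.69 x 10^-8 M
[Tl^+] = 2s = 1.3 × 10^-7 M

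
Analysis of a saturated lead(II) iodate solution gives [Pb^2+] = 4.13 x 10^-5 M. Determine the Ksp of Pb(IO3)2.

Ksp = 2.82 × 10^-13

Pb(IO3)2(s) <=> Pb^2+ + 2 IO3^-
Stoichiometry gives [IO3^-] = (2/1)[Pb^2+] = 8.260 x 10^-5 M.
Ksp = [Pb^2+][IO3^-]^2
Ksp = 4.13 x 10^-5 × (8.260 × 10^-5)^2 = 2.82 × 10^-13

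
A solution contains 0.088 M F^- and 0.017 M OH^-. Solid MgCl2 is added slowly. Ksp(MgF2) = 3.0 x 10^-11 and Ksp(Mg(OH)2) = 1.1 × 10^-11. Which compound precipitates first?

Each salt begins to precipitate when Q = Ksp, i.e. when [Mg^2+] reaches its threshold.
For MgF2: 3.0 x 10^-11 = (0.088)^2 × [Mg^2+]  ⇒  [Mg^2+] = 3.9 x 10^-9 M.
For Mg(OH)2: 1.1 × 10^-11 = (0.017)^2 × [Mg^2+]  ⇒  [Mg^2+] = 3.8 x 10^-8 M.
The salt with the lower threshold [Mg^2+] precipitates first: MgF2.

MgF2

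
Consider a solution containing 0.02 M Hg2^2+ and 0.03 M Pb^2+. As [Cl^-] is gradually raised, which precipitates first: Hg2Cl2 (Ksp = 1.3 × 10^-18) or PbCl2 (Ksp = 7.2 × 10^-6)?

Precipitation of each salt starts when its ion product equals its Ksp.
For Hg2Cl2: 1.3 × 10^-18 = 0.02 × [Cl^-]^2  ⇒  [Cl^-] = 8.1 × 10^-9 M.
For PbCl2: 7.2 × 10^-6 = 0.03 × [Cl^-]^2  ⇒  [Cl^-] = 1.5 × 10^-2 M.
The salt with the lower threshold [Cl^-] precipitates first: Hg2Cl2.

Hg2Cl2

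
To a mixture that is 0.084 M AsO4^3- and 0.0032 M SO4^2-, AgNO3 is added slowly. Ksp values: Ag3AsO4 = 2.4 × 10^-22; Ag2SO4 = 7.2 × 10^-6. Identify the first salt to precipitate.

Ag3AsO4

Each salt begins to precipitate when Q = Ksp, i.e. when [Ag^+] reaches its threshold.
For Ag3AsO4: 2.4 × 10^-22 = 0.084 × [Ag^+]^3  ⇒  [Ag^+] = 1.4 x 10^-7 M.
For Ag2SO4: 7.2 × 10^-6 = 0.0032 × [Ag^+]^2  ⇒  [Ag^+] = 4.7 × 10^-2 M.
The salt with the lower threshold [Ag^+] precipitates first: Ag3AsO4.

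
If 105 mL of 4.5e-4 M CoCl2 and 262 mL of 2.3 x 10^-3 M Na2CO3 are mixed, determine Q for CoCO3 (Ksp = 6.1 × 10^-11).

Total volume = 105 + 262 = 367 mL.
[Co^2+] = 4.5 x 10^-4 × (105/367) = 1.29 × 10^-4 M
[CO3^2-] = 2.3 × 10^-3 × (262/367) = 1.64 × 10^-3 M
CoCO3(s) <=> Co^2+(aq) + CO3^2-(aq), so Q = [Co^2+][CO3^2-]
Q = (1.29 x 10^-4)(1.64 × 10^-3) = 2.1 × 10^-7
Q > Ksp, so CoCO3 will precipitate.

2.1 × 10^-7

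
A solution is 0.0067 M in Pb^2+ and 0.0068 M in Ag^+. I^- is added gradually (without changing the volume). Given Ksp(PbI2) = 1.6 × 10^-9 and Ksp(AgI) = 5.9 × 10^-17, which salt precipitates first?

AgI

Each salt begins to precipitate when Q = Ksp, i.e. when [I^-] reaches its threshold.
For PbI2: 1.6 × 10^-9 = 0.0067 × [I^-]^2  ⇒  [I^-] = 4.9 x 10^-4 M.
For AgI: 5.9 × 10^-17 = 0.0068 × [I^-]  ⇒  [I^-] = 8.7 × 10^-15 M.
The salt with the lower threshold [I^-] precipitates first: AgI.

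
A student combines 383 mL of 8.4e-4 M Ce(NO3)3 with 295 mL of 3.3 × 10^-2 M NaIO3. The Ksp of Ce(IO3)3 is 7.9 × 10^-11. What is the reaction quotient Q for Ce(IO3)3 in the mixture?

Total volume = 383 + 295 = 678 mL.
[Ce^3+] = 8.4 × 10^-4 × (383/678) = 4.75 × 10^-4 M
[IO3^-] = 3.3 × 10^-2 × (295/678) = 1.44 x 10^-2 M
Ce(IO3)3(s) ⇌ Ce^3+(aq) + 3 IO3^-(aq), so Q = [Ce^3+][IO3^-]^3
Q = (4.75 x 10^-4)(1.44 x 10^-2)^3 = 1.4 x 10^-9
Q > Ksp, so Ce(IO3)3 will precipitate.

1.4e-9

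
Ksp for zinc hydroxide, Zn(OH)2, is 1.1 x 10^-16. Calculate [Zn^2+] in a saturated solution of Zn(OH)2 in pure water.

3.0 × 10^-6 M

Zn(OH)2(s) <=> Zn^2+ + 2 OH^-
Ksp = [Zn^2+][OH^-]^2
Let s = molar solubility. Then [Zn^2+] = s and [OH^-] = 2s.
Substituting: Ksp = s(2s)^2 = 4s^3
s^3 = 1.1 x 10^-16 / 4, so s = 3.02 × 10^-6 M
[Zn^2+] = s = 3.0 × 10^-6 M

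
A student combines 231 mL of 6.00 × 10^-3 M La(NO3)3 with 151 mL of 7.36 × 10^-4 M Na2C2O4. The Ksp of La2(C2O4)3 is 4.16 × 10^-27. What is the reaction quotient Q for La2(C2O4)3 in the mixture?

Total volume = 231 + 151 = 382 mL.
[La^3+] = 6.00 × 10^-3 × (231/382) = 3.628 × 10^-3 M
[C2O4^2-] = 7.36 × 10^-4 × (151/382) = 2.909 x 10^-4 M
La2(C2O4)3(s) <=> 2 La^3+ + 3 C2O4^2-, so Q = [La^3+]^2[C2O4^2-]^3
Q = (3.628 × 10^-3)^2(2.909 x 10^-4)^3 = 3.24 × 10^-16
Q > Ksp, so La2(C2O4)3 will precipitate.

Q ≈ 3.24 x 10^-16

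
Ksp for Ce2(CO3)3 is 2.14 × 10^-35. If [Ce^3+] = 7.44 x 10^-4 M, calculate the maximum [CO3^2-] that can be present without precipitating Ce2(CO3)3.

[CO3^2-] ≈ 3.38 × 10^-10 M

Ce2(CO3)3(s) ⇌ 2 Ce^3+ + 3 CO3^2-
Ksp = [Ce^3+]^2[CO3^2-]^3
Precipitation begins when Q = Ksp. With [Ce^3+] = 7.44 x 10^-4 M:
2.14 × 10^-35 = (7.44 x 10^-4)^2 × [CO3^2-]^3
[CO3^2-] = (2.14 × 10^-35 / 5.535 x 10^-7)^(1/3) = 3.38 × 10^-10 M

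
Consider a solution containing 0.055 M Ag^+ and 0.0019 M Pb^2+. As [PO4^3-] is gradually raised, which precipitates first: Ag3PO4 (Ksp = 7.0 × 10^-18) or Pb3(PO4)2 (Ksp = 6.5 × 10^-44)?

Pb3(PO4)2

Each salt begins to precipitate when Q = Ksp, i.e. when [PO4^3-] reaches its threshold.
For Ag3PO4: 7.0 × 10^-18 = (0.055)^3 × [PO4^3-]  ⇒  [PO4^3-] = 4.2 x 10^-14 M.
For Pb3(PO4)2: 6.5 × 10^-44 = (0.0019)^3 × [PO4^3-]^2  ⇒  [PO4^3-] = 3.1 x 10^-18 M.
The salt with the lower threshold [PO4^3-] precipitates first: Pb3(PO4)2.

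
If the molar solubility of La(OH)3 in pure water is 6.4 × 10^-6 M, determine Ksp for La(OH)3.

Ksp ≈ 4.5e-20

La(OH)3(s) ⇌ La^3+(aq) + 3 OH^-(aq)
Let s = molar solubility. Then [La^3+] = s and [OH^-] = 3s.
Ksp = [La^3+][OH^-]^3
Ksp = s(3s)^3 = 27s^4
Ksp = 27 × (6.4 × 10^-6)^4 = 4.5 x 10^-20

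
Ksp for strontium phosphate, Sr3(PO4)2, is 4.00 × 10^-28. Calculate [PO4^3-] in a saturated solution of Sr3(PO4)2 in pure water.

Sr3(PO4)2(s) ⇌ 3 Sr^2+(aq) + 2 PO4^3-(aq)
Ksp = [Sr^2+]^3[PO4^3-]^2
If s mol/L of Sr3(PO4)2 dissolves, [Sr^2+] = 3s and [PO4^3-] = 2s.
So Ksp = (3s)^3 × (2s)^2 = 108s^5
s = (4.00 × 10^-28 / 108)^(1/5) = 1.299 × 10^-6 M
[PO4^3-] = 2s = 2.60 × 10^-6 M

[PO4^3-] = 2.60 × 10^-6 M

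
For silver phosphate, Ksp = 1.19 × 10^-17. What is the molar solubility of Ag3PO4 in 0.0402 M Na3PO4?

s = 2.22e-6 M

Ag3PO4(s) ⇌ 3 Ag^+ + PO4^3-
Ksp = [Ag^+]^3[PO4^3-]
If s mol/L dissolves here, [Ag^+] = 3s, [PO4^3-] = 0.0402 + s ≈ 0.0402 (since PO4^3- from Na3PO4 dominates).
Ksp ≈ (3s)^3 × 0.0402
s = 2.22 × 10^-6 M
Check: s = 2.2 x 10^-6 ≪ 0.0402, so the approximation is valid.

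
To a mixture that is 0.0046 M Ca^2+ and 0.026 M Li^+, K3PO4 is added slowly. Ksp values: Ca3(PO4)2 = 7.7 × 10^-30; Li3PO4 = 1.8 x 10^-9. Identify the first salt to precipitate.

Ca3(PO4)2

Each salt begins to precipitate when Q = Ksp, i.e. when [PO4^3-] reaches its threshold.
For Ca3(PO4)2: 7.7 × 10^-30 = (0.0046)^3 × [PO4^3-]^2  ⇒  [PO4^3-] = 8.9 × 10^-12 M.
For Li3PO4: 1.8 x 10^-9 = (0.026)^3 × [PO4^3-]  ⇒  [PO4^3-] = 1.0 x 10^-4 M.
The salt with the lower threshold [PO4^3-] precipitates first: Ca3(PO4)2.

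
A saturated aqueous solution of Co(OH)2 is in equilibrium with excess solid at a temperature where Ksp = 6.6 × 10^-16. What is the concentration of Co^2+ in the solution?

[Co^2+] ≈ 5.5 × 10^-6 M

Co(OH)2(s) <=> Co^2+(aq) + 2 OH^-(aq)
Ksp = [Co^2+][OH^-]^2
For each mole of Co(OH)2 that dissolves: [Co^2+] = s, [OH^-] = 2s.
Substituting: Ksp = s(2s)^2 = 4s^3
Solving, s = (6.6 × 10^-16/4)^(1/3) = 5.48 x 10^-6 M
[Co^2+] = s = 5.5 × 10^-6 M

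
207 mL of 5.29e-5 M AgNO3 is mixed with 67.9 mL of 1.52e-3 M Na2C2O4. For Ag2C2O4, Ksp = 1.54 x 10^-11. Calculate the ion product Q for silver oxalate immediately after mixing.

Q = 5.96 × 10^-13

Total volume = 207 + 67.9 = 274.9 mL.
[Ag^+] = 5.29 × 10^-5 × (207/274.9) = 3.983 x 10^-5 M
[C2O4^2-] = 1.52 x 10^-3 × (67.9/274.9) = 3.754 x 10^-4 M
Ag2C2O4(s) ⇌ 2 Ag^+(aq) + C2O4^2-(aq), so Q = [Ag^+]^2[C2O4^2-]
Q = (3.983 x 10^-5)^2(3.754 × 10^-4) = 5.96 x 10^-13
Q < Ksp, so no precipitate of Ag2C2O4 forms.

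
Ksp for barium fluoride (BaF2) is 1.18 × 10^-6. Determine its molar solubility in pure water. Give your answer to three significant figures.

s ≈ 6.66e-3 M

BaF2(s) <=> Ba^2+ + 2 F^-
Ksp = [Ba^2+][F^-]^2
For each mole of BaF2 that dissolves: [Ba^2+] = s, [F^-] = 2s.
So Ksp = s × (2s)^2 = 4s^3
s^3 = 1.18 × 10^-6 / 4, so s = 6.66 x 10^-3 M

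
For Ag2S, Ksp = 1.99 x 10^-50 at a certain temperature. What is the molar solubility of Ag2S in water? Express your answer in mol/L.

Ag2S(s) <=> 2 Ag^+ + S^2-
Ksp = [Ag^+]^2[S^2-]
With molar solubility s: [Ag^+] = 2s, [S^2-] = s.
So Ksp = (2s)^2 × s = 4s^3
s = (1.99 x 10^-50 / 4)^(1/3) = 1.71 x 10^-17 M

s = 1.71 × 10^-17 M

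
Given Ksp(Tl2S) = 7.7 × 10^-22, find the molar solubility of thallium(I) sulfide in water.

s ≈ 5.8e-8 M

Tl2S(s) ⇌ 2 Tl^+(aq) + S^2-(aq)
Ksp = [Tl^+]^2[S^2-]
Let s = molar solubility. Then [Tl^+] = 2s and [S^2-] = s.
Substituting: Ksp = (2s)^2s = 4s^3
s = (7.7 × 10^-22 / 4)^(1/3) = 5.8 x 10^-8 M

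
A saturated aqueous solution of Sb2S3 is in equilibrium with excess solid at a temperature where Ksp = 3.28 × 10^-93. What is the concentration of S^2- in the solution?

Sb2S3(s) <=> 2 Sb^3+(aq) + 3 S^2-(aq)
Ksp = [Sb^3+]^2[S^2-]^3
Let s = molar solubility. Then [Sb^3+] = 2s and [S^2-] = 3s.
Substituting: Ksp = (2s)^2(3s)^3 = 108s^5
s^5 = 3.28 × 10^-93 / 108, so s = 1.249 x 10^-19 M
[S^2-] = 3s = 3.75 x 10^-19 M

[S^2-] ≈ 3.75 × 10^-19 M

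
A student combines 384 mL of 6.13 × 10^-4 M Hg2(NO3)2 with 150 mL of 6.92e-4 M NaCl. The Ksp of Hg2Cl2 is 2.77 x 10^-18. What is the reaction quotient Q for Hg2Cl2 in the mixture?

Total volume = 384 + 150 = 534 mL.
[Hg2^2+] = 6.13 x 10^-4 × (384/534) = 4.408 x 10^-4 M
[Cl^-] = 6.92 x 10^-4 × (150/534) = 1.944 × 10^-4 M
Hg2Cl2(s) ⇌ Hg2^2+(aq) + 2 Cl^-(aq), so Q = [Hg2^2+][Cl^-]^2
Q = (4.408 × 10^-4)(1.944 × 10^-4)^2 = 1.67 × 10^-11
Q > Ksp, so Hg2Cl2 will precipitate.

Q ≈ 1.67 × 10^-11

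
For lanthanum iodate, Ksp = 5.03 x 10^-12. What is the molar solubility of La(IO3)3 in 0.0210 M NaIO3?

La(IO3)3(s) ⇌ La^3+ + 3 IO3^-
Ksp = [La^3+][IO3^-]^3
Let s = moles of La(IO3)3 that dissolve per litre. [La^3+] = s, [IO3^-] = 0.0210 + 3s ≈ 0.0210 (Ksp is small, so little additional dissolves).
Ksp ≈ s × (0.0210)^3
s = 5.43 × 10^-7 M
Check: 3s = 1.6 x 10^-6 ≪ 0.0210, so the approximation is valid.

s ≈ 5.43 x 10^-7 M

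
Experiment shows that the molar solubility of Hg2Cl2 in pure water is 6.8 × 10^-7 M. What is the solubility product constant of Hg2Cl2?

Hg2Cl2(s) <=> Hg2^2+ + 2 Cl^-
Let s = molar solubility. Then [Hg2^2+] = s and [Cl^-] = 2s.
Ksp = [Hg2^2+][Cl^-]^2
Substituting: Ksp = s(2s)^2 = 4s^3
With s = 6.8 x 10^-7: Ksp = 1.3 x 10^-18

Ksp = 1.3 × 10^-18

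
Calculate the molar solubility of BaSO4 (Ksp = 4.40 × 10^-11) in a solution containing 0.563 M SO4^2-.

BaSO4(s) ⇌ Ba^2+(aq) + SO4^2-(aq)
Ksp = [Ba^2+][SO4^2-]
If s mol/L dissolves here, [Ba^2+] = s, [SO4^2-] = 0.563 + s ≈ 0.563 (Ksp is small, so little additional dissolves).
Ksp ≈ s × 0.563
s = 7.82 × 10^-11 M
Check: s = 7.8 x 10^-11 ≪ 0.563, so the approximation is valid.

s ≈ 7.82e-11 M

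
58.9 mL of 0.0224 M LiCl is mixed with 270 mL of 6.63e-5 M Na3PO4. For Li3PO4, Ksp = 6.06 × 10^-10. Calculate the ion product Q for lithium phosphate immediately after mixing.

Total volume = 58.9 + 270 = 328.9 mL.
[Li^+] = 2.24 × 10^-2 × (58.9/328.9) = 4.011 x 10^-3 M
[PO4^3-] = 6.63 × 10^-5 × (270/328.9) = 5.443 x 10^-5 M
Li3PO4(s) <=> 3 Li^+ + PO4^3-, so Q = [Li^+]^3[PO4^3-]
Q = (4.011 x 10^-3)^3(5.443 × 10^-5) = 3.51 × 10^-12
Q < Ksp, so no precipitate of Li3PO4 forms.

3.51 × 10^-12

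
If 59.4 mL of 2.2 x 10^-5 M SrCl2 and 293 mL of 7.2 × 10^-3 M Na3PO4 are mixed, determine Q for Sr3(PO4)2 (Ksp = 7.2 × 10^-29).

1.8 × 10^-21

Total volume = 59.4 + 293 = 352.4 mL.
[Sr^2+] = 2.2 × 10^-5 × (59.4/352.4) = 3.71 × 10^-6 M
[PO4^3-] = 7.2 × 10^-3 × (293/352.4) = 5.99 × 10^-3 M
Sr3(PO4)2(s) ⇌ 3 Sr^2+(aq) + 2 PO4^3-(aq), so Q = [Sr^2+]^3[PO4^3-]^2
Q = (3.71 x 10^-6)^3(5.99 × 10^-3)^2 = 1.8 × 10^-21
Q > Ksp, so Sr3(PO4)2 will precipitate.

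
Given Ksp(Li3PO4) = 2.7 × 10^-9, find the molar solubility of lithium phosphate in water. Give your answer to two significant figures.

s ≈ 3.2 × 10^-3 M

Li3PO4(s) <=> 3 Li^+(aq) + PO4^3-(aq)
Ksp = [Li^+]^3[PO4^3-]
Let s = molar solubility. Then [Li^+] = 3s and [PO4^3-] = s.
So Ksp = (3s)^3 × s = 27s^4
s^4 = 2.7 × 10^-9 / 27, so s = 3.2 × 10^-3 M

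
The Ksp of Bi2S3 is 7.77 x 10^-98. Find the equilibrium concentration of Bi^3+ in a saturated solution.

Bi2S3(s) <=> 2 Bi^3+ + 3 S^2-
Ksp = [Bi^3+]^2[S^2-]^3
If s mol/L of Bi2S3 dissolves, [Bi^3+] = 2s and [S^2-] = 3s.
So Ksp = (2s)^2 × (3s)^3 = 108s^5
s^5 = 7.77 x 10^-98 / 108, so s = 1.484 x 10^-20 M
[Bi^3+] = 2s = 2.97 x 10^-20 M

[Bi^3+] = 2.97e-20 M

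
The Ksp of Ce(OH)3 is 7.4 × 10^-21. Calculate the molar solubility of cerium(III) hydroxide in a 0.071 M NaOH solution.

Ce(OH)3(s) ⇌ Ce^3+(aq) + 3 OH^-(aq)
Ksp = [Ce^3+][OH^-]^3
Let s be the molar solubility in this solution. [Ce^3+] = s, [OH^-] = 0.071 + 3s ≈ 0.071 (common-ion effect: OH^- is already 0.071 M).
Ksp ≈ s × (0.071)^3
s = 2.1 × 10^-17 M
Check: 3s = 6.2 × 10^-17 ≪ 0.071, so the approximation is valid.

s ≈ 2.1 x 10^-17 M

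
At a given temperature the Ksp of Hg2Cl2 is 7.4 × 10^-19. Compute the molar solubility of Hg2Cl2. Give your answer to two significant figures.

s ≈ 5.7e-7 M

Hg2Cl2(s) <=> Hg2^2+(aq) + 2 Cl^-(aq)
Ksp = [Hg2^2+][Cl^-]^2
With molar solubility s: [Hg2^2+] = s, [Cl^-] = 2s.
So Ksp = s × (2s)^2 = 4s^3
Solving, s = (7.4 × 10^-19/4)^(1/3) = 5.7 x 10^-7 M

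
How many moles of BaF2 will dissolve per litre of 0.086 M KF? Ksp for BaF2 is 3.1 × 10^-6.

4.2 × 10^-4 M

BaF2(s) <=> Ba^2+(aq) + 2 F^-(aq)
Ksp = [Ba^2+][F^-]^2
If s mol/L dissolves here, [Ba^2+] = s, [F^-] = 0.086 + 2s ≈ 0.086 (since F^- from KF dominates).
Ksp ≈ s × (0.086)^2
s = 4.2 × 10^-4 M
Check: 2s = 8.4 x 10^-4 ≪ 0.086, so the approximation is valid.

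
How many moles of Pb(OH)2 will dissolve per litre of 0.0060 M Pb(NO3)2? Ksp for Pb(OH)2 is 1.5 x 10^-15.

Pb(OH)2(s) ⇌ Pb^2+(aq) + 2 OH^-(aq)
Ksp = [Pb^2+][OH^-]^2
If s mol/L dissolves here, [Pb^2+] = 0.0060 + s ≈ 0.0060, [OH^-] = 2s (Ksp is small, so little additional dissolves).
Ksp ≈ 0.0060 × (2s)^2
s = 2.5 × 10^-7 M
Check: s = 2.5 x 10^-7 ≪ 0.0060, so the approximation is valid.

s = 2.5 × 10^-7 M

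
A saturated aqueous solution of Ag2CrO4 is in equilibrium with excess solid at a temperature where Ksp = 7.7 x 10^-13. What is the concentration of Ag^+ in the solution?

[Ag^+] = 1.2 x 10^-4 M

Ag2CrO4(s) ⇌ 2 Ag^+(aq) + CrO4^2-(aq)
Ksp = [Ag^+]^2[CrO4^2-]
If s mol/L of Ag2CrO4 dissolves, [Ag^+] = 2s and [CrO4^2-] = s.
So Ksp = (2s)^2 × s = 4s^3
Solving, s = (7.7 x 10^-13/4)^(1/3) = 5.77 × 10^-5 M
[Ag^+] = 2s = 1.2 x 10^-4 M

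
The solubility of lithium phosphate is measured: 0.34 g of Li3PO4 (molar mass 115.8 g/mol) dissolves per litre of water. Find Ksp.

Ksp = 2.0e-9

Molar solubility s = (3.4 × 10^-1 g/L) / (115.8 g/mol) = 2.94 × 10^-3 M.
Li3PO4(s) ⇌ 3 Li^+(aq) + PO4^3-(aq)
Let s = molar solubility. Then [Li^+] = 3s and [PO4^3-] = s.
Ksp = [Li^+]^3[PO4^3-]
So Ksp = (3s)^3 × s = 27s^4
Ksp = 27 × (2.94 × 10^-3)^4 = 2.0 × 10^-9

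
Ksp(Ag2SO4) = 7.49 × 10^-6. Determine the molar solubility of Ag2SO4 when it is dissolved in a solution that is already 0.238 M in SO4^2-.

2.80 × 10^-3 M

Ag2SO4(s) ⇌ 2 Ag^+(aq) + SO4^2-(aq)
Ksp = [Ag^+]^2[SO4^2-]
Let s = moles of Ag2SO4 that dissolve per litre. [Ag^+] = 2s, [SO4^2-] = 0.238 + s ≈ 0.238 (Ksp is small, so little additional dissolves).
Ksp ≈ (2s)^2 × 0.238
s = 2.80 × 10^-3 M
Check: s = 2.8 × 10^-3 ≪ 0.238, so the approximation is valid.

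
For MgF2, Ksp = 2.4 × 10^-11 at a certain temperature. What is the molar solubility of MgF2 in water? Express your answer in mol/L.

MgF2(s) ⇌ Mg^2+ + 2 F^-
Ksp = [Mg^2+][F^-]^2
With molar solubility s: [Mg^2+] = s, [F^-] = 2s.
So Ksp = s × (2s)^2 = 4s^3
s = (2.4 × 10^-11 / 4)^(1/3) = 1.8 × 10^-4 M

s = 1.8 × 10^-4 M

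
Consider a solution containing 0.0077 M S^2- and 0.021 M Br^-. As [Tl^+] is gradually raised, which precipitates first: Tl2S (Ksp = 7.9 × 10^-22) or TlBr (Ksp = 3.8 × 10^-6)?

Tl2S

Each salt begins to precipitate when Q = Ksp, i.e. when [Tl^+] reaches its threshold.
For Tl2S: 7.9 × 10^-22 = 0.0077 × [Tl^+]^2  ⇒  [Tl^+] = 3.2 × 10^-10 M.
For TlBr: 3.8 × 10^-6 = 0.021 × [Tl^+]  ⇒  [Tl^+] = 1.8 x 10^-4 M.
The salt with the lower threshold [Tl^+] precipitates first: Tl2S.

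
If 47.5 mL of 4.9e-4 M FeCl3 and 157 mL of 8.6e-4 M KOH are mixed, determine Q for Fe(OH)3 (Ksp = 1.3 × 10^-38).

Total volume = 47.5 + 157 = 204.5 mL.
[Fe^3+] = 4.9 × 10^-4 × (47.5/204.5) = 1.14 x 10^-4 M
[OH^-] = 8.6 × 10^-4 × (157/204.5) = 6.60 x 10^-4 M
Fe(OH)3(s) <=> Fe^3+ + 3 OH^-, so Q = [Fe^3+][OH^-]^3
Q = (1.14 x 10^-4)(6.60 x 10^-4)^3 = 3.3 × 10^-14
Q > Ksp, so Fe(OH)3 will precipitate.

Q ≈ 3.3 x 10^-14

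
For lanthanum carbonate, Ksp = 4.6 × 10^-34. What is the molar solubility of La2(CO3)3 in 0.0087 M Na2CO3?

La2(CO3)3(s) ⇌ 2 La^3+ + 3 CO3^2-
Ksp = [La^3+]^2[CO3^2-]^3
Let s be the molar solubility in this solution. [La^3+] = 2s, [CO3^2-] = 0.0087 + 3s ≈ 0.0087 (Ksp is small, so little additional dissolves).
Ksp ≈ (2s)^2 × (0.0087)^3
s = 1.3 x 10^-14 M
Check: 3s = 4.0 × 10^-14 ≪ 0.0087, so the approximation is valid.

s ≈ 1.3 x 10^-14 M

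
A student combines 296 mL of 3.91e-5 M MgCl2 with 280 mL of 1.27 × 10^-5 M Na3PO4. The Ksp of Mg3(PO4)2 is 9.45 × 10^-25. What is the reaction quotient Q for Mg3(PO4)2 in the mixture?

Total volume = 296 + 280 = 576 mL.
[Mg^2+] = 3.91 × 10^-5 × (296/576) = 2.009 × 10^-5 M
[PO4^3-] = 1.27 × 10^-5 × (280/576) = 6.174 × 10^-6 M
Mg3(PO4)2(s) <=> 3 Mg^2+(aq) + 2 PO4^3-(aq), so Q = [Mg^2+]^3[PO4^3-]^2
Q = (2.009 × 10^-5)^3(6.174 x 10^-6)^2 = 3.09 × 10^-25
Q < Ksp, so no precipitate of Mg3(PO4)2 forms.

Q = 3.09e-25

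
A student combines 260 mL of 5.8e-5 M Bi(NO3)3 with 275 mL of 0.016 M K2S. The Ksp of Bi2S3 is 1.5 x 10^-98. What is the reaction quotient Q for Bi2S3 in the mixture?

4.4e-16

Total volume = 260 + 275 = 535 mL.
[Bi^3+] = 5.8 × 10^-5 × (260/535) = 2.82 × 10^-5 M
[S^2-] = 1.6 × 10^-2 × (275/535) = 8.22 × 10^-3 M
Bi2S3(s) <=> 2 Bi^3+ + 3 S^2-, so Q = [Bi^3+]^2[S^2-]^3
Q = (2.82 × 10^-5)^2(8.22 x 10^-3)^3 = 4.4 x 10^-16
Q > Ksp, so Bi2S3 will precipitate.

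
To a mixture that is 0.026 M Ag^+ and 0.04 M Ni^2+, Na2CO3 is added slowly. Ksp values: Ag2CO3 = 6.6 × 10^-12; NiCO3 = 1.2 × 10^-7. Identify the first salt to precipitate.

Ag2CO3

Each salt begins to precipitate when Q = Ksp, i.e. when [CO3^2-] reaches its threshold.
For Ag2CO3: 6.6 × 10^-12 = (0.026)^2 × [CO3^2-]  ⇒  [CO3^2-] = 9.8 x 10^-9 M.
For NiCO3: 1.2 × 10^-7 = 0.04 × [CO3^2-]  ⇒  [CO3^2-] = 3.0 x 10^-6 M.
The salt with the lower threshold [CO3^2-] precipitates first: Ag2CO3.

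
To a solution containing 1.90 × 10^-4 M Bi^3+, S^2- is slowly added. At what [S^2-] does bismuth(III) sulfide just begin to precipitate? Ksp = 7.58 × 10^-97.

Bi2S3(s) ⇌ 2 Bi^3+ + 3 S^2-
Ksp = [Bi^3+]^2[S^2-]^3
Precipitation begins when Q = Ksp. With [Bi^3+] = 1.90 × 10^-4 M:
7.58 × 10^-97 = (1.90 × 10^-4)^2 × [S^2-]^3
[S^2-] = (7.58 × 10^-97 / 3.610 × 10^-8)^(1/3) = 2.76 × 10^-30 M

[S^2-] = 2.76 × 10^-30 M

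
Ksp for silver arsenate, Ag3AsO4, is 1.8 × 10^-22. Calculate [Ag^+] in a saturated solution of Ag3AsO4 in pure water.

Ag3AsO4(s) ⇌ 3 Ag^+ + AsO4^3-
Ksp = [Ag^+]^3[AsO4^3-]
With molar solubility s: [Ag^+] = 3s, [AsO4^3-] = s.
Ksp = (3s)^3s = 27s^4
s = (1.8 × 10^-22 / 27)^(1/4) = 1.61 × 10^-6 M
[Ag^+] = 3s = 4.8 × 10^-6 M

4.8e-6 M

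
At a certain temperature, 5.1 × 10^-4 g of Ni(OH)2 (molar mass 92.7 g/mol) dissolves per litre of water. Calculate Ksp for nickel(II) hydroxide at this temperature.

Ksp = 6.7 × 10^-16

Molar solubility s = (5.1 × 10^-4 g/L) / (92.7 g/mol) = 5.50 × 10^-6 M.
Ni(OH)2(s) ⇌ Ni^2+ + 2 OH^-
With molar solubility s: [Ni^2+] = s, [OH^-] = 2s.
Ksp = [Ni^2+][OH^-]^2
So Ksp = s × (2s)^2 = 4s^3
With s = 5.50 x 10^-6: Ksp = 6.7 × 10^-16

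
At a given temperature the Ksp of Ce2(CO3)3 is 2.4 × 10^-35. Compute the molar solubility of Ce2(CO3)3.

4.7 × 10^-8 M

Ce2(CO3)3(s) ⇌ 2 Ce^3+ + 3 CO3^2-
Ksp = [Ce^3+]^2[CO3^2-]^3
If s mol/L of Ce2(CO3)3 dissolves, [Ce^3+] = 2s and [CO3^2-] = 3s.
So Ksp = (2s)^2 × (3s)^3 = 108s^5
s^5 = 2.4 × 10^-35 / 108, so s = 4.7 × 10^-8 M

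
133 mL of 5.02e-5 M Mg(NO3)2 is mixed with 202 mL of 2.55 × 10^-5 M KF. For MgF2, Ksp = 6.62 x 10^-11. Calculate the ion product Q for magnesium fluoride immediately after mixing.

4.71 × 10^-15

Total volume = 133 + 202 = 335 mL.
[Mg^2+] = 5.02 x 10^-5 × (133/335) = 1.993 × 10^-5 M
[F^-] = 2.55 x 10^-5 × (202/335) = 1.538 x 10^-5 M
MgF2(s) ⇌ Mg^2+(aq) + 2 F^-(aq), so Q = [Mg^2+][F^-]^2
Q = (1.993 × 10^-5)(1.538 × 10^-5)^2 = 4.71 x 10^-15
Q < Ksp, so no precipitate of MgF2 forms.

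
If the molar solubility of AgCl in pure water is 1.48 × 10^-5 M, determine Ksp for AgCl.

2.19e-10

AgCl(s) ⇌ Ag^+ + Cl^-
For each mole of AgCl that dissolves: [Ag^+] = s, [Cl^-] = s.
Ksp = [Ag^+][Cl^-]
Ksp = (s)(s) = s^2
With s = 1.48 × 10^-5: Ksp = 2.19 × 10^-10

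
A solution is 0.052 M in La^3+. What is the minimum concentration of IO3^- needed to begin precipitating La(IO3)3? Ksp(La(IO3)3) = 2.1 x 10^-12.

3.4 × 10^-4 M

La(IO3)3(s) <=> La^3+ + 3 IO3^-
Ksp = [La^3+][IO3^-]^3
Precipitation begins when Q = Ksp. With [La^3+] = 0.052 M:
2.1 x 10^-12 = (0.052) × [IO3^-]^3
[IO3^-] = (2.1 x 10^-12 / 5.2 × 10^-2)^(1/3) = 3.4 x 10^-4 M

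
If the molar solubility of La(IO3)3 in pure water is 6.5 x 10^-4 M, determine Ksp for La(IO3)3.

La(IO3)3(s) ⇌ La^3+ + 3 IO3^-
Let s = molar solubility. Then [La^3+] = s and [IO3^-] = 3s.
Ksp = [La^3+][IO3^-]^3
Substituting: Ksp = s(3s)^3 = 27s^4
Ksp = 27 × (6.5 × 10^-4)^4 = 4.8 × 10^-12

4.8 × 10^-12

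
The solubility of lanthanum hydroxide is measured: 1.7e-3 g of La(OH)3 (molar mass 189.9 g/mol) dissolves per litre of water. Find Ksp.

Molar solubility s = (1.7 x 10^-3 g/L) / (189.9 g/mol) = 8.95 x 10^-6 M.
La(OH)3(s) <=> La^3+(aq) + 3 OH^-(aq)
With molar solubility s: [La^3+] = s, [OH^-] = 3s.
Ksp = [La^3+][OH^-]^3
Substituting: Ksp = s(3s)^3 = 27s^4
Ksp = 27 × (8.95 × 10^-6)^4 = 1.7 x 10^-19

Ksp ≈ 1.7 x 10^-19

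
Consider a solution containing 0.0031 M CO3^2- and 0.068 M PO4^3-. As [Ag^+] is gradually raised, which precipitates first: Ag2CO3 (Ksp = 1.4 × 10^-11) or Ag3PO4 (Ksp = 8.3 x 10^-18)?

Precipitation of each salt starts when its ion product equals its Ksp.
For Ag2CO3: 1.4 × 10^-11 = 0.0031 × [Ag^+]^2  ⇒  [Ag^+] = 6.7 × 10^-5 M.
For Ag3PO4: 8.3 x 10^-18 = 0.068 × [Ag^+]^3  ⇒  [Ag^+] = 5.0 x 10^-6 M.
The salt with the lower threshold [Ag^+] precipitates first: Ag3PO4.

Ag3PO4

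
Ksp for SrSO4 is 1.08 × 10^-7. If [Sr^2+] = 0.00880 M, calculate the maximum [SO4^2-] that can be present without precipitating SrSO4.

[SO4^2-] = 1.23 × 10^-5 M

SrSO4(s) <=> Sr^2+ + SO4^2-
Ksp = [Sr^2+][SO4^2-]
Precipitation begins when Q = Ksp. With [Sr^2+] = 0.00880 M:
1.08 × 10^-7 = (0.00880) × [SO4^2-]
[SO4^2-] = (1.08 × 10^-7 / 8.80 x 10^-3) = 1.23 × 10^-5 M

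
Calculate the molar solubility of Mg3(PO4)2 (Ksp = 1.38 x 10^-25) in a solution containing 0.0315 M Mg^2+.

3.32e-11 M

Mg3(PO4)2(s) ⇌ 3 Mg^2+ + 2 PO4^3-
Ksp = [Mg^2+]^3[PO4^3-]^2
If s mol/L dissolves here, [Mg^2+] = 0.0315 + 3s ≈ 0.0315, [PO4^3-] = 2s (common-ion effect: Mg^2+ is already 0.0315 M).
Ksp ≈ (0.0315)^3 × (2s)^2
s = 3.32 × 10^-11 M
Check: 3s = 1.0 x 10^-10 ≪ 0.0315, so the approximation is valid.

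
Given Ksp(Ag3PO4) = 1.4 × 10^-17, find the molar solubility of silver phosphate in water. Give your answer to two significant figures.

Ag3PO4(s) <=> 3 Ag^+(aq) + PO4^3-(aq)
Ksp = [Ag^+]^3[PO4^3-]
For each mole of Ag3PO4 that dissolves: [Ag^+] = 3s, [PO4^3-] = s.
Ksp = (3s)^3s = 27s^4
s = (1.4 × 10^-17 / 27)^(1/4) = 2.7 × 10^-5 M

s = 2.7 x 10^-5 M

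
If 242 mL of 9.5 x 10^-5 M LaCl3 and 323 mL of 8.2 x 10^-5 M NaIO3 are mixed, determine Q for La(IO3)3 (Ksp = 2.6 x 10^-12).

Total volume = 242 + 323 = 565 mL.
[La^3+] = 9.5 x 10^-5 × (242/565) = 4.07 × 10^-5 M
[IO3^-] = 8.2 × 10^-5 × (323/565) = 4.69 × 10^-5 M
La(IO3)3(s) ⇌ La^3+(aq) + 3 IO3^-(aq), so Q = [La^3+][IO3^-]^3
Q = (4.07 × 10^-5)(4.69 × 10^-5)^3 = 4.2 × 10^-18
Q < Ksp, so no precipitate of La(IO3)3 forms.

4.2 × 10^-18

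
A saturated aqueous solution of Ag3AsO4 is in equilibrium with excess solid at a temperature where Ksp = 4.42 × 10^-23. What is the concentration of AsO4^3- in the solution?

Ag3AsO4(s) <=> 3 Ag^+(aq) + AsO4^3-(aq)
Ksp = [Ag^+]^3[AsO4^3-]
For each mole of Ag3AsO4 that dissolves: [Ag^+] = 3s, [AsO4^3-] = s.
Substituting: Ksp = (3s)^3s = 27s^4
s = (4.42 × 10^-23 / 27)^(1/4) = 1.131 × 10^-6 M
[AsO4^3-] = s = 1.13 × 10^-6 M

[AsO4^3-] = 1.13e-6 M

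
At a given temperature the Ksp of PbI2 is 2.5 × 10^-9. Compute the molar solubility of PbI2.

s ≈ 8.5 × 10^-4 M

PbI2(s) ⇌ Pb^2+(aq) + 2 I^-(aq)
Ksp = [Pb^2+][I^-]^2
With molar solubility s: [Pb^2+] = s, [I^-] = 2s.
Substituting: Ksp = s(2s)^2 = 4s^3
s^3 = 2.5 × 10^-9 / 4, so s = 8.5 × 10^-4 M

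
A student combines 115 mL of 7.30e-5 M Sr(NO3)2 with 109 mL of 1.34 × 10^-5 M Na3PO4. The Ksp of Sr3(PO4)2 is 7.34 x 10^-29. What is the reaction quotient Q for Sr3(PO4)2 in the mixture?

Total volume = 115 + 109 = 224 mL.
[Sr^2+] = 7.30 x 10^-5 × (115/224) = 3.748 x 10^-5 M
[PO4^3-] = 1.34 x 10^-5 × (109/224) = 6.521 x 10^-6 M
Sr3(PO4)2(s) ⇌ 3 Sr^2+ + 2 PO4^3-, so Q = [Sr^2+]^3[PO4^3-]^2
Q = (3.748 × 10^-5)^3(6.521 x 10^-6)^2 = 2.24 x 10^-24
Q > Ksp, so Sr3(PO4)2 will precipitate.

Q = 2.24 × 10^-24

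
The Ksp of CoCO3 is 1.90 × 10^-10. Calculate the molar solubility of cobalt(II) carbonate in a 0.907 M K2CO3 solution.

s = 2.09 × 10^-10 M

CoCO3(s) <=> Co^2+(aq) + CO3^2-(aq)
Ksp = [Co^2+][CO3^2-]
Let s = moles of CoCO3 that dissolve per litre. [Co^2+] = s, [CO3^2-] = 0.907 + s ≈ 0.907 (Ksp is small, so little additional dissolves).
Ksp ≈ s × 0.907
s = 2.09 × 10^-10 M
Check: s = 2.1 × 10^-10 ≪ 0.907, so the approximation is valid.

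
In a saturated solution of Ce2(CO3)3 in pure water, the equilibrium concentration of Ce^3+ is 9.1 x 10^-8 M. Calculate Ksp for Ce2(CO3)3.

2.1e-35

Ce2(CO3)3(s) <=> 2 Ce^3+ + 3 CO3^2-
Stoichiometry gives [CO3^2-] = (3/2)[Ce^3+] = 1.37 × 10^-7 M.
Ksp = [Ce^3+]^2[CO3^2-]^3
Ksp = (9.1 × 10^-8)^2 × (1.37 × 10^-7)^3 = 2.1 x 10^-35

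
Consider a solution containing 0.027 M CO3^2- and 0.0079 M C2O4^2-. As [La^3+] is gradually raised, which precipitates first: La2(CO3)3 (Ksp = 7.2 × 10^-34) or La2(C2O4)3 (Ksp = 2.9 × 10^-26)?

Each salt begins to precipitate when Q = Ksp, i.e. when [La^3+] reaches its threshold.
For La2(CO3)3: 7.2 × 10^-34 = (0.027)^3 × [La^3+]^2  ⇒  [La^3+] = 6.0 × 10^-15 M.
For La2(C2O4)3: 2.9 × 10^-26 = (0.0079)^3 × [La^3+]^2  ⇒  [La^3+] = 2.4 × 10^-10 M.
The salt with the lower threshold [La^3+] precipitates first: La2(CO3)3.

La2(CO3)3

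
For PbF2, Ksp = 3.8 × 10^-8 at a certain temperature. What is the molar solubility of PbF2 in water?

PbF2(s) ⇌ Pb^2+(aq) + 2 F^-(aq)
Ksp = [Pb^2+][F^-]^2
If s mol/L of PbF2 dissolves, [Pb^2+] = s and [F^-] = 2s.
Substituting: Ksp = s(2s)^2 = 4s^3
s = (3.8 × 10^-8 / 4)^(1/3) = 2.1 × 10^-3 M

s ≈ 2.1 x 10^-3 M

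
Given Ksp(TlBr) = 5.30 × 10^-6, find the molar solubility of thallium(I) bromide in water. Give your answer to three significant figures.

TlBr(s) ⇌ Tl^+ + Br^-
Ksp = [Tl^+][Br^-]
If s mol/L of TlBr dissolves, [Tl^+] = s and [Br^-] = s.
Ksp = s^2
s = (5.30 × 10^-6)^(1/2) = 2.30 × 10^-3 M

s ≈ 2.30 × 10^-3 M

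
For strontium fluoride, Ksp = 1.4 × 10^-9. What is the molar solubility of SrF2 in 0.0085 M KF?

s = 1.9 x 10^-5 M

SrF2(s) <=> Sr^2+(aq) + 2 F^-(aq)
Ksp = [Sr^2+][F^-]^2
Let s = moles of SrF2 that dissolve per litre. [Sr^2+] = s, [F^-] = 0.0085 + 2s ≈ 0.0085 (common-ion effect: F^- is already 0.0085 M).
Ksp ≈ s × (0.0085)^2
s = 1.9 × 10^-5 M
Check: 2s = 3.9 x 10^-5 ≪ 0.0085, so the approximation is valid.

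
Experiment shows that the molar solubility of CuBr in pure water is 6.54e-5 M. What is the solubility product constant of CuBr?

CuBr(s) <=> Cu^+(aq) + Br^-(aq)
For each mole of CuBr that dissolves: [Cu^+] = s, [Br^-] = s.
Ksp = [Cu^+][Br^-]
Ksp = (s)(s) = s^2
Ksp = (6.54 x 10^-5)^2 = 4.28 × 10^-9

4.28 × 10^-9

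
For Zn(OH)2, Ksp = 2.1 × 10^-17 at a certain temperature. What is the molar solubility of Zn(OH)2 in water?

s ≈ 1.7 × 10^-6 M

Zn(OH)2(s) ⇌ Zn^2+(aq) + 2 OH^-(aq)
Ksp = [Zn^2+][OH^-]^2
With molar solubility s: [Zn^2+] = s, [OH^-] = 2s.
Ksp = s(2s)^2 = 4s^3
Solving, s = (2.1 × 10^-17/4)^(1/3) = 1.7 × 10^-6 M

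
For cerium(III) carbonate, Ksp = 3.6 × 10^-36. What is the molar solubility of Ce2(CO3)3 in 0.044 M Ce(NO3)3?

Ce2(CO3)3(s) ⇌ 2 Ce^3+ + 3 CO3^2-
Ksp = [Ce^3+]^2[CO3^2-]^3
Let s be the molar solubility in this solution. [Ce^3+] = 0.044 + 2s ≈ 0.044, [CO3^2-] = 3s (Ksp is small, so little additional dissolves).
Ksp ≈ (0.044)^2 × (3s)^3
s = 4.1 × 10^-12 M
Check: 2s = 8.2 × 10^-12 ≪ 0.044, so the approximation is valid.

s = 4.1 × 10^-12 M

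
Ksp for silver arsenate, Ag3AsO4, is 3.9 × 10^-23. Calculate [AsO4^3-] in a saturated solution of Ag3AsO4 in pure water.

Ag3AsO4(s) ⇌ 3 Ag^+(aq) + AsO4^3-(aq)
Ksp = [Ag^+]^3[AsO4^3-]
For each mole of Ag3AsO4 that dissolves: [Ag^+] = 3s, [AsO4^3-] = s.
Ksp = (3s)^3s = 27s^4
s = (3.9 × 10^-23 / 27)^(1/4) = 1.10 × 10^-6 M
[AsO4^3-] = s = 1.1 × 10^-6 M

[AsO4^3-] ≈ 1.1e-6 M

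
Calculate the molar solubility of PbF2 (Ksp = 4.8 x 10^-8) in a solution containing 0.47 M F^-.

s ≈ 2.2 × 10^-7 M

PbF2(s) ⇌ Pb^2+ + 2 F^-
Ksp = [Pb^2+][F^-]^2
If s mol/L dissolves here, [Pb^2+] = s, [F^-] = 0.47 + 2s ≈ 0.47 (since the F^- already present dominates).
Ksp ≈ s × (0.47)^2
s = 2.2 × 10^-7 M
Check: 2s = 4.3 × 10^-7 ≪ 0.47, so the approximation is valid.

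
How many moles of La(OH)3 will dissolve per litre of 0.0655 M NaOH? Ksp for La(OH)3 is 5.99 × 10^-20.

2.13 × 10^-16 M

La(OH)3(s) <=> La^3+(aq) + 3 OH^-(aq)
Ksp = [La^3+][OH^-]^3
Let s be the molar solubility in this solution. [La^3+] = s, [OH^-] = 0.0655 + 3s ≈ 0.0655 (Ksp is small, so little additional dissolves).
Ksp ≈ s × (0.0655)^3
s = 2.13 × 10^-16 M
Check: 3s = 6.4 x 10^-16 ≪ 0.0655, so the approximation is valid.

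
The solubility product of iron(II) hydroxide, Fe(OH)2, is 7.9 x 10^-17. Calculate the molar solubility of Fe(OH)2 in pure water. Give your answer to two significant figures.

s = 2.7 × 10^-6 M

Fe(OH)2(s) <=> Fe^2+ + 2 OH^-
Ksp = [Fe^2+][OH^-]^2
If s mol/L of Fe(OH)2 dissolves, [Fe^2+] = s and [OH^-] = 2s.
Substituting: Ksp = s(2s)^2 = 4s^3
Solving, s = (7.9 x 10^-17/4)^(1/3) = 2.7 × 10^-6 M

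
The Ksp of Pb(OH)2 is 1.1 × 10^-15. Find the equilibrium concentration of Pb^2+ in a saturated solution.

Pb(OH)2(s) <=> Pb^2+(aq) + 2 OH^-(aq)
Ksp = [Pb^2+][OH^-]^2
If s mol/L of Pb(OH)2 dissolves, [Pb^2+] = s and [OH^-] = 2s.
Ksp = s(2s)^2 = 4s^3
s^3 = 1.1 × 10^-15 / 4, so s = 6.50 x 10^-6 M
[Pb^2+] = s = 6.5 × 10^-6 M

[Pb^2+] ≈ 6.5 × 10^-6 M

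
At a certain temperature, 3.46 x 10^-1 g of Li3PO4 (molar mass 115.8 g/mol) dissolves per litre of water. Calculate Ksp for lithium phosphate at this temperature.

Ksp = 2.15 x 10^-9

Molar solubility s = (3.46 × 10^-1 g/L) / (115.8 g/mol) = 2.988 × 10^-3 M.
Li3PO4(s) ⇌ 3 Li^+ + PO4^3-
For each mole of Li3PO4 that dissolves: [Li^+] = 3s, [PO4^3-] = s.
Ksp = [Li^+]^3[PO4^3-]
Ksp = (3s)^3s = 27s^4
Ksp = 27 × (2.988 × 10^-3)^4 = 2.15 x 10^-9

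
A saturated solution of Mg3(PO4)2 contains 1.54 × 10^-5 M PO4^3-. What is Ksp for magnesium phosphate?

Mg3(PO4)2(s) ⇌ 3 Mg^2+ + 2 PO4^3-
Stoichiometry gives [Mg^2+] = (3/2)[PO4^3-] = 2.310 × 10^-5 M.
Ksp = [Mg^2+]^3[PO4^3-]^2
Ksp = (2.310 × 10^-5)^3 × (1.54 × 10^-5)^2 = 2.92 x 10^-24

2.92 x 10^-24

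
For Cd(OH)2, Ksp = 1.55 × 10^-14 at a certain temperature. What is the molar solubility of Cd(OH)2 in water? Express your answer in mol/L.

1.57 × 10^-5 M

Cd(OH)2(s) ⇌ Cd^2+ + 2 OH^-
Ksp = [Cd^2+][OH^-]^2
For each mole of Cd(OH)2 that dissolves: [Cd^2+] = s, [OH^-] = 2s.
Substituting: Ksp = s(2s)^2 = 4s^3
s^3 = 1.55 × 10^-14 / 4, so s = 1.57 × 10^-5 M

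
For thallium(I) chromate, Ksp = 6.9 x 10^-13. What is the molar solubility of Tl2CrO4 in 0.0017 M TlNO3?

s ≈ 2.4 x 10^-7 M

Tl2CrO4(s) <=> 2 Tl^+ + CrO4^2-
Ksp = [Tl^+]^2[CrO4^2-]
Let s be the molar solubility in this solution. [Tl^+] = 0.0017 + 2s ≈ 0.0017, [CrO4^2-] = s (common-ion effect: Tl^+ is already 0.0017 M).
Ksp ≈ (0.0017)^2 × s
s = 2.4 x 10^-7 M
Check: 2s = 4.8 x 10^-7 ≪ 0.0017, so the approximation is valid.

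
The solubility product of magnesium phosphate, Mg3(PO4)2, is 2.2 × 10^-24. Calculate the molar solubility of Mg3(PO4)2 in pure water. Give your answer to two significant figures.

Mg3(PO4)2(s) ⇌ 3 Mg^2+(aq) + 2 PO4^3-(aq)
Ksp = [Mg^2+]^3[PO4^3-]^2
For each mole of Mg3(PO4)2 that dissolves: [Mg^2+] = 3s, [PO4^3-] = 2s.
Substituting: Ksp = (3s)^3(2s)^2 = 108s^5
s = (2.2 × 10^-24 / 108)^(1/5) = 7.3 × 10^-6 M

7.3e-6 M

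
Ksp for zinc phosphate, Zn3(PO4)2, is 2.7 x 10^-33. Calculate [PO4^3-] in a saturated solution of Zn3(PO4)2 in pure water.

[PO4^3-] ≈ 2.4 × 10^-7 M

Zn3(PO4)2(s) ⇌ 3 Zn^2+(aq) + 2 PO4^3-(aq)
Ksp = [Zn^2+]^3[PO4^3-]^2
With molar solubility s: [Zn^2+] = 3s, [PO4^3-] = 2s.
Substituting: Ksp = (3s)^3(2s)^2 = 108s^5
s^5 = 2.7 x 10^-33 / 108, so s = 1.20 × 10^-7 M
[PO4^3-] = 2s = 2.4 × 10^-7 M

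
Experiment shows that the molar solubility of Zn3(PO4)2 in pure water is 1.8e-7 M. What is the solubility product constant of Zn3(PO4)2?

Zn3(PO4)2(s) <=> 3 Zn^2+(aq) + 2 PO4^3-(aq)
With molar solubility s: [Zn^2+] = 3s, [PO4^3-] = 2s.
Ksp = [Zn^2+]^3[PO4^3-]^2
Substituting: Ksp = (3s)^3(2s)^2 = 108s^5
Ksp = 108 × (1.8 × 10^-7)^5 = 2.0 × 10^-32

Ksp = 2.0 × 10^-32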